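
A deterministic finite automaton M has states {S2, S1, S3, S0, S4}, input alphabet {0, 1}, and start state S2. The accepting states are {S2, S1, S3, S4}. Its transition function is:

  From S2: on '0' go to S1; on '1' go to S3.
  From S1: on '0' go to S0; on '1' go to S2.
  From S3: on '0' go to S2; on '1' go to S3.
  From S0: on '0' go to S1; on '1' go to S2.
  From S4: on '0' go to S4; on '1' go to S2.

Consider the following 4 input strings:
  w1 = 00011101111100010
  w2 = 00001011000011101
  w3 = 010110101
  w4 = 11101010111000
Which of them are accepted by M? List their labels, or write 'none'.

w1: Trace: S2 -0-> S1 -0-> S0 -0-> S1 -1-> S2 -1-> S3 -1-> S3 -0-> S2 -1-> S3 -1-> S3 -1-> S3 -1-> S3 -1-> S3 -0-> S2 -0-> S1 -0-> S0 -1-> S2 -0-> S1  → end S1, accepted
w2: Trace: S2 -0-> S1 -0-> S0 -0-> S1 -0-> S0 -1-> S2 -0-> S1 -1-> S2 -1-> S3 -0-> S2 -0-> S1 -0-> S0 -0-> S1 -1-> S2 -1-> S3 -1-> S3 -0-> S2 -1-> S3  → end S3, accepted
w3: Trace: S2 -0-> S1 -1-> S2 -0-> S1 -1-> S2 -1-> S3 -0-> S2 -1-> S3 -0-> S2 -1-> S3  → end S3, accepted
w4: Trace: S2 -1-> S3 -1-> S3 -1-> S3 -0-> S2 -1-> S3 -0-> S2 -1-> S3 -0-> S2 -1-> S3 -1-> S3 -1-> S3 -0-> S2 -0-> S1 -0-> S0  → end S0, rejected

w1, w2, w3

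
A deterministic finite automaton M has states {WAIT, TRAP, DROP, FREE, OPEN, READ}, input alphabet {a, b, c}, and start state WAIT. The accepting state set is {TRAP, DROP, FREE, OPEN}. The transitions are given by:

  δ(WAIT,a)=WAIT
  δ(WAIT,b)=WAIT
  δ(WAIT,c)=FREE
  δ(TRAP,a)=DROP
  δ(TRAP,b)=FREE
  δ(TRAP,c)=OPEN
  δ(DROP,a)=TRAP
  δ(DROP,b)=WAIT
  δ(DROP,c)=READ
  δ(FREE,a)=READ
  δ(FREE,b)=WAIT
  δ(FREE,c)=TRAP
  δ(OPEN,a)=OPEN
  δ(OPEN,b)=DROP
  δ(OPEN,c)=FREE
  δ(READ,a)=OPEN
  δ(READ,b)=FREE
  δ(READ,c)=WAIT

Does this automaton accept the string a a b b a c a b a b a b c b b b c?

Yes

start at WAIT
read 'a': WAIT → WAIT
read 'a': WAIT → WAIT
read 'b': WAIT → WAIT
read 'b': WAIT → WAIT
read 'a': WAIT → WAIT
read 'c': WAIT → FREE
read 'a': FREE → READ
read 'b': READ → FREE
read 'a': FREE → READ
read 'b': READ → FREE
read 'a': FREE → READ
read 'b': READ → FREE
read 'c': FREE → TRAP
read 'b': TRAP → FREE
read 'b': FREE → WAIT
read 'b': WAIT → WAIT
read 'c': WAIT → FREE
End state FREE is accepting.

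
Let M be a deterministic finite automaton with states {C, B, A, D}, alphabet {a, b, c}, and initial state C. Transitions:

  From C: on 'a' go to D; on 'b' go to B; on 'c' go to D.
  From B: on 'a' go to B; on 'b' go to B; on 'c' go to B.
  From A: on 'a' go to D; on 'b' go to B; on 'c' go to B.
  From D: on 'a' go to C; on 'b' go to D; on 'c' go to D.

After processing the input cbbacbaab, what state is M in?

Trace: C -c-> D -b-> D -b-> D -a-> C -c-> D -b-> D -a-> C -a-> D -b-> D

D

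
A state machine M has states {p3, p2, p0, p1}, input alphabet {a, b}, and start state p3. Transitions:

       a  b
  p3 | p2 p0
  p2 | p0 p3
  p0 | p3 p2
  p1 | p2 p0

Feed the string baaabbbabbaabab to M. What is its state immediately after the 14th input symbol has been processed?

p3

start at p3
read 'b': p3 → p0
read 'a': p0 → p3
read 'a': p3 → p2
read 'a': p2 → p0
read 'b': p0 → p2
read 'b': p2 → p3
read 'b': p3 → p0
read 'a': p0 → p3
read 'b': p3 → p0
read 'b': p0 → p2
read 'a': p2 → p0
read 'a': p0 → p3
read 'b': p3 → p0
read 'a': p0 → p3
After 14 symbols: p3.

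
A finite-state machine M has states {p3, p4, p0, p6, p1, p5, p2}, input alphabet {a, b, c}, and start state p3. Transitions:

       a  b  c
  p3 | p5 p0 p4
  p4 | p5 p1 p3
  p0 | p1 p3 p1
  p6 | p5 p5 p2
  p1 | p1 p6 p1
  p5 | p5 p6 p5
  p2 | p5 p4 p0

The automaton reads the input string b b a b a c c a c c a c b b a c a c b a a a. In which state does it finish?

p3 → p0 → p3 → p5 → p6 → p5 → p5 → p5 → p5 → p5 → p5 → p5 → p5 → p6 → p5 → p5 → p5 → p5 → p5 → p6 → p5 → p5 → p5

p5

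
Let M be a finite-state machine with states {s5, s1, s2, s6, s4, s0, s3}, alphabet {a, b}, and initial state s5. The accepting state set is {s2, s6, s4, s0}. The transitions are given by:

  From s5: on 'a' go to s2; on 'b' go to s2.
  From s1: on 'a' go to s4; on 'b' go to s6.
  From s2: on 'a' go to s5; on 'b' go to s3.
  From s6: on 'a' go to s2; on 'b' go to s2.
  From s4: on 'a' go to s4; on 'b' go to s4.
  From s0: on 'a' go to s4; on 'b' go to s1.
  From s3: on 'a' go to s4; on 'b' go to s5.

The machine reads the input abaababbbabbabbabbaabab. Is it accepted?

Yes

s5 → s2 → s3 → s4 → s4 → s4 → s4 → s4 → s4 → s4 → s4 → s4 → s4 → s4 → s4 → s4 → s4 → s4 → s4 → s4 → s4 → s4 → s4 → s4
End state s4 is accepting.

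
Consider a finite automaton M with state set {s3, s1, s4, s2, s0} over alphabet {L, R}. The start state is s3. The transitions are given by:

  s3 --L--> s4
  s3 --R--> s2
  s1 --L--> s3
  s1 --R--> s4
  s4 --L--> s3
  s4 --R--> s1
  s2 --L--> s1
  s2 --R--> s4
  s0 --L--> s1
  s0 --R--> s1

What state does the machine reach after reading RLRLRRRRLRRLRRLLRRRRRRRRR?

s1

s3 → s2 → s1 → s4 → s3 → s2 → s4 → s1 → s4 → s3 → s2 → s4 → s3 → s2 → s4 → s3 → s4 → s1 → s4 → s1 → s4 → s1 → s4 → s1 → s4 → s1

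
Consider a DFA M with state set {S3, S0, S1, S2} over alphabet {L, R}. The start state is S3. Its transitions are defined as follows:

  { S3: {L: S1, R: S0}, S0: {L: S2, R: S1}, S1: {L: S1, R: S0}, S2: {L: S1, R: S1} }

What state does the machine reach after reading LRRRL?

start at S3
read 'L': S3 → S1
read 'R': S1 → S0
read 'R': S0 → S1
read 'R': S1 → S0
read 'L': S0 → S2

S2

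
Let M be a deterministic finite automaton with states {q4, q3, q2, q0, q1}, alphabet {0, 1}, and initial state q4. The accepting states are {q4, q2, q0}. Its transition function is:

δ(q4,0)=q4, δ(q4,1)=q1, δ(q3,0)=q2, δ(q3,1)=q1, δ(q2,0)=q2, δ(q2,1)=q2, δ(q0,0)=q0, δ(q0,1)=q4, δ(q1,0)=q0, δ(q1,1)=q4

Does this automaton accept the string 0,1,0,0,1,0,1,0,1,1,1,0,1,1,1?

q4 → q4 → q1 → q0 → q0 → q4 → q4 → q1 → q0 → q4 → q1 → q4 → q4 → q1 → q4 → q1
End state q1 is not accepting.

No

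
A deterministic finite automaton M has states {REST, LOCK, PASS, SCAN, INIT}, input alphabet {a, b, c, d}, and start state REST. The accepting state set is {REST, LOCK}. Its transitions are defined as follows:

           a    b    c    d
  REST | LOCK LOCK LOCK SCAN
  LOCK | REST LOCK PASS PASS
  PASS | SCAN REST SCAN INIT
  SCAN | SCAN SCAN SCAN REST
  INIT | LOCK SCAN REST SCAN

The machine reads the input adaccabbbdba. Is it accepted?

Yes

start at REST
read 'a': REST → LOCK
read 'd': LOCK → PASS
read 'a': PASS → SCAN
read 'c': SCAN → SCAN
read 'c': SCAN → SCAN
read 'a': SCAN → SCAN
read 'b': SCAN → SCAN
read 'b': SCAN → SCAN
read 'b': SCAN → SCAN
read 'd': SCAN → REST
read 'b': REST → LOCK
read 'a': LOCK → REST
End state REST is accepting.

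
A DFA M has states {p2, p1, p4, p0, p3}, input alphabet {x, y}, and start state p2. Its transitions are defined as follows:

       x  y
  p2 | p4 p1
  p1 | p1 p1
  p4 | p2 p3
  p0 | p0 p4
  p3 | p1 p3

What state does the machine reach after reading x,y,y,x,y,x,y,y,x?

p2 → p4 → p3 → p3 → p1 → p1 → p1 → p1 → p1 → p1

p1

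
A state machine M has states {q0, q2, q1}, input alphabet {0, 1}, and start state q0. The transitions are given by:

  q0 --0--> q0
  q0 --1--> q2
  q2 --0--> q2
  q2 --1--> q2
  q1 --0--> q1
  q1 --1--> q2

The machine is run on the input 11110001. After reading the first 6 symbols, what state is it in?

q0 → q2 → q2 → q2 → q2 → q2 → q2
After 6 symbols: q2.

q2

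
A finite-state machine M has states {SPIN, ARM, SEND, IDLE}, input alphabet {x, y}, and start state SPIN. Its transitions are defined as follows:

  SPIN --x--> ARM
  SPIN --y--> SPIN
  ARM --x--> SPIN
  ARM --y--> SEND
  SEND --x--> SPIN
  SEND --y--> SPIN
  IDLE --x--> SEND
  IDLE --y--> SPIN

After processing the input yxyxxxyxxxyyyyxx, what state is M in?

SPIN

start at SPIN
read 'y': SPIN → SPIN
read 'x': SPIN → ARM
read 'y': ARM → SEND
read 'x': SEND → SPIN
read 'x': SPIN → ARM
read 'x': ARM → SPIN
read 'y': SPIN → SPIN
read 'x': SPIN → ARM
read 'x': ARM → SPIN
read 'x': SPIN → ARM
read 'y': ARM → SEND
read 'y': SEND → SPIN
read 'y': SPIN → SPIN
read 'y': SPIN → SPIN
read 'x': SPIN → ARM
read 'x': ARM → SPIN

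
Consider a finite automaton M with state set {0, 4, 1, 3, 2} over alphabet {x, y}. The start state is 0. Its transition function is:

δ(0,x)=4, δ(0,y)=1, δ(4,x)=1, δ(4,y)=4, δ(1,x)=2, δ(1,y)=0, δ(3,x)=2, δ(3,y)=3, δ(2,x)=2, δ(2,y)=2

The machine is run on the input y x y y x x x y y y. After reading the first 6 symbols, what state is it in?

2

start at 0
read 'y': 0 → 1
read 'x': 1 → 2
read 'y': 2 → 2
read 'y': 2 → 2
read 'x': 2 → 2
read 'x': 2 → 2
After 6 symbols: 2.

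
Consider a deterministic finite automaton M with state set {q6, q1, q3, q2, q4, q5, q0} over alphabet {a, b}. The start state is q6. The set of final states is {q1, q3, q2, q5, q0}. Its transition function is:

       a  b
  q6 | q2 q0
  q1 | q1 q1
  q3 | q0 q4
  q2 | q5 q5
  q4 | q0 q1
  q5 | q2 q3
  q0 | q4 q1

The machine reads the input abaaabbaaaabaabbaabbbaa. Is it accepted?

Trace: q6 -a-> q2 -b-> q5 -a-> q2 -a-> q5 -a-> q2 -b-> q5 -b-> q3 -a-> q0 -a-> q4 -a-> q0 -a-> q4 -b-> q1 -a-> q1 -a-> q1 -b-> q1 -b-> q1 -a-> q1 -a-> q1 -b-> q1 -b-> q1 -b-> q1 -a-> q1 -a-> q1
End state q1 is accepting.

Yes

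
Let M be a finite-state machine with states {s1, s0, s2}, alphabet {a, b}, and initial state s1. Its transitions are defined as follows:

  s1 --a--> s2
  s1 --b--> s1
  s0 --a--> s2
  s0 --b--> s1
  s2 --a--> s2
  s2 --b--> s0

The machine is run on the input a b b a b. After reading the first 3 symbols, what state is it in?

s1

start at s1
read 'a': s1 → s2
read 'b': s2 → s0
read 'b': s0 → s1
After 3 symbols: s1.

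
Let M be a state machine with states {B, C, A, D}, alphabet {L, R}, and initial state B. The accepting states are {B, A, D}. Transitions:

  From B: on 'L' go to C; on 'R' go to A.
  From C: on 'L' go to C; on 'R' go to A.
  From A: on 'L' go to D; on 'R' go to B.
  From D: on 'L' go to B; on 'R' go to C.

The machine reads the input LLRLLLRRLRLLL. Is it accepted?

No

start at B
read 'L': B → C
read 'L': C → C
read 'R': C → A
read 'L': A → D
read 'L': D → B
read 'L': B → C
read 'R': C → A
read 'R': A → B
read 'L': B → C
read 'R': C → A
read 'L': A → D
read 'L': D → B
read 'L': B → C
End state C is not accepting.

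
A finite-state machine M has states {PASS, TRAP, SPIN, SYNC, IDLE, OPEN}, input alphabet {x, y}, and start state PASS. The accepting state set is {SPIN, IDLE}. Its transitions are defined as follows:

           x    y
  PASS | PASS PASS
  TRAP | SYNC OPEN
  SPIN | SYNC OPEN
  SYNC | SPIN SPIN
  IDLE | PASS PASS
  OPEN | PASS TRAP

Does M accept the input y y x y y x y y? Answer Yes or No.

PASS → PASS → PASS → PASS → PASS → PASS → PASS → PASS → PASS
End state PASS is not accepting.

No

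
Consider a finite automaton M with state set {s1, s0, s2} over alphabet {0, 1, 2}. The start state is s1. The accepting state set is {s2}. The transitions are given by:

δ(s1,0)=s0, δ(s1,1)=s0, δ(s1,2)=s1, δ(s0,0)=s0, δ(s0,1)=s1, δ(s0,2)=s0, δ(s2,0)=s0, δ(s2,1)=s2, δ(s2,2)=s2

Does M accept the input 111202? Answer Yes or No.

No

s1 → s0 → s1 → s0 → s0 → s0 → s0
End state s0 is not accepting.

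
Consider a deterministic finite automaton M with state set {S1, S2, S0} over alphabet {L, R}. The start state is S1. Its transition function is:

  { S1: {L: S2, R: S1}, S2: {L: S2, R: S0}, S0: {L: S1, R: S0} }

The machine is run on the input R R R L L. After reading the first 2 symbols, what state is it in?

S1

Trace: S1 -R-> S1 -R-> S1
After 2 symbols: S1.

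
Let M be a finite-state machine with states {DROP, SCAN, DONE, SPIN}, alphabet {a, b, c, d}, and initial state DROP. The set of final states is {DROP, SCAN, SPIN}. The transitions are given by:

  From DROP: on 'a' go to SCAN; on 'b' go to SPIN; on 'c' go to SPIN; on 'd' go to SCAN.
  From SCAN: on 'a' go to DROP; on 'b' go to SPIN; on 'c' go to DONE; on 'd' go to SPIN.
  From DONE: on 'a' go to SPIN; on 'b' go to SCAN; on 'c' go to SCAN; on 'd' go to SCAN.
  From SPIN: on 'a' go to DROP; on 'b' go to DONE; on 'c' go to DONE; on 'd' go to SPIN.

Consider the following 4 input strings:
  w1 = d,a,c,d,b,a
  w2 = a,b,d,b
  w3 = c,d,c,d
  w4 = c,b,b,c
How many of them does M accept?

w1: DROP → SCAN → DROP → SPIN → SPIN → DONE → SPIN  → end SPIN, accepted
w2: DROP → SCAN → SPIN → SPIN → DONE  → end DONE, rejected
w3: DROP → SPIN → SPIN → DONE → SCAN  → end SCAN, accepted
w4: DROP → SPIN → DONE → SCAN → DONE  → end DONE, rejected

2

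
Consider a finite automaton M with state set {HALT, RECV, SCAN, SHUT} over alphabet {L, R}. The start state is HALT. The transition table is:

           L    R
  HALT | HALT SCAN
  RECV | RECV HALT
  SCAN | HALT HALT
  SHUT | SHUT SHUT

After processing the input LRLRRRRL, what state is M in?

Trace: HALT -L-> HALT -R-> SCAN -L-> HALT -R-> SCAN -R-> HALT -R-> SCAN -R-> HALT -L-> HALT

HALT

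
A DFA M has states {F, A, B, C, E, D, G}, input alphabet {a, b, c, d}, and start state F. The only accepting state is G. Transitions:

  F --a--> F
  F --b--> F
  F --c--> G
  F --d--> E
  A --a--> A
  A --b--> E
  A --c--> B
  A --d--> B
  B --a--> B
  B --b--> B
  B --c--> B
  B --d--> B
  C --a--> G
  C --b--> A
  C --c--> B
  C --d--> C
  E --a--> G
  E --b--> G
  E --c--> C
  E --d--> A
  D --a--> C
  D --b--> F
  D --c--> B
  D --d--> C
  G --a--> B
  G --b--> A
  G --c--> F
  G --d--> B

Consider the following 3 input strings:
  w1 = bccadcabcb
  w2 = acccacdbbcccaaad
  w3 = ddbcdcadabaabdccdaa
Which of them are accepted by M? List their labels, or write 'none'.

w1:
  start at F
  read 'b': F → F
  read 'c': F → G
  read 'c': G → F
  read 'a': F → F
  read 'd': F → E
  read 'c': E → C
  read 'a': C → G
  read 'b': G → A
  read 'c': A → B
  read 'b': B → B
  end B, rejected
w2:
  start at F
  read 'a': F → F
  read 'c': F → G
  read 'c': G → F
  read 'c': F → G
  read 'a': G → B
  read 'c': B → B
  read 'd': B → B
  read 'b': B → B
  read 'b': B → B
  read 'c': B → B
  read 'c': B → B
  read 'c': B → B
  read 'a': B → B
  read 'a': B → B
  read 'a': B → B
  read 'd': B → B
  end B, rejected
w3:
  start at F
  read 'd': F → E
  read 'd': E → A
  read 'b': A → E
  read 'c': E → C
  read 'd': C → C
  read 'c': C → B
  read 'a': B → B
  read 'd': B → B
  read 'a': B → B
  read 'b': B → B
  read 'a': B → B
  read 'a': B → B
  read 'b': B → B
  read 'd': B → B
  read 'c': B → B
  read 'c': B → B
  read 'd': B → B
  read 'a': B → B
  read 'a': B → B
  end B, rejected

none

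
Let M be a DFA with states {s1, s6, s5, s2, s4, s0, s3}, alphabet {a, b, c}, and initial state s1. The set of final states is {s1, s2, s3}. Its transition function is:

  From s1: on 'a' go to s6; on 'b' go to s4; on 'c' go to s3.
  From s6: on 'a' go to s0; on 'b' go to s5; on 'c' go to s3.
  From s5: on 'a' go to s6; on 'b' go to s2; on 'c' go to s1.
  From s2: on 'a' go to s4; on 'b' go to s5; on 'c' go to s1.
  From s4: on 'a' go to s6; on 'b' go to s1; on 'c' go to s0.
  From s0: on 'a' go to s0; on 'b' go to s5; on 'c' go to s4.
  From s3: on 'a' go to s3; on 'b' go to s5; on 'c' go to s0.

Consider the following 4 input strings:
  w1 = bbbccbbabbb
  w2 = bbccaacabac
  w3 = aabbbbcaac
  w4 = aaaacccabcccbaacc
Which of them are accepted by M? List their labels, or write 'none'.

w2

w1: Trace: s1 -b-> s4 -b-> s1 -b-> s4 -c-> s0 -c-> s4 -b-> s1 -b-> s4 -a-> s6 -b-> s5 -b-> s2 -b-> s5  → end s5, rejected
w2: Trace: s1 -b-> s4 -b-> s1 -c-> s3 -c-> s0 -a-> s0 -a-> s0 -c-> s4 -a-> s6 -b-> s5 -a-> s6 -c-> s3  → end s3, accepted
w3: Trace: s1 -a-> s6 -a-> s0 -b-> s5 -b-> s2 -b-> s5 -b-> s2 -c-> s1 -a-> s6 -a-> s0 -c-> s4  → end s4, rejected
w4: Trace: s1 -a-> s6 -a-> s0 -a-> s0 -a-> s0 -c-> s4 -c-> s0 -c-> s4 -a-> s6 -b-> s5 -c-> s1 -c-> s3 -c-> s0 -b-> s5 -a-> s6 -a-> s0 -c-> s4 -c-> s0  → end s0, rejected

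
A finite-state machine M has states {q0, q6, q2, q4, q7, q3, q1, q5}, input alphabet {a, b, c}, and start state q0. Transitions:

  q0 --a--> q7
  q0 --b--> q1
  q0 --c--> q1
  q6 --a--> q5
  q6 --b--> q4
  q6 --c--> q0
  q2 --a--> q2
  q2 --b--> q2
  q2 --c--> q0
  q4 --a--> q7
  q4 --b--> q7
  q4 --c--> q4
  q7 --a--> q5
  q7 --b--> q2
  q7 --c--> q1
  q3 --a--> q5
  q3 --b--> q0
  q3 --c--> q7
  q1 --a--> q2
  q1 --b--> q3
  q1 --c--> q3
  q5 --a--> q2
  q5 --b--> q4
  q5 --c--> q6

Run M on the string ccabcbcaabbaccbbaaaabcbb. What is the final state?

start at q0
read 'c': q0 → q1
read 'c': q1 → q3
read 'a': q3 → q5
read 'b': q5 → q4
read 'c': q4 → q4
read 'b': q4 → q7
read 'c': q7 → q1
read 'a': q1 → q2
read 'a': q2 → q2
read 'b': q2 → q2
read 'b': q2 → q2
read 'a': q2 → q2
read 'c': q2 → q0
read 'c': q0 → q1
read 'b': q1 → q3
read 'b': q3 → q0
read 'a': q0 → q7
read 'a': q7 → q5
read 'a': q5 → q2
read 'a': q2 → q2
read 'b': q2 → q2
read 'c': q2 → q0
read 'b': q0 → q1
read 'b': q1 → q3

q3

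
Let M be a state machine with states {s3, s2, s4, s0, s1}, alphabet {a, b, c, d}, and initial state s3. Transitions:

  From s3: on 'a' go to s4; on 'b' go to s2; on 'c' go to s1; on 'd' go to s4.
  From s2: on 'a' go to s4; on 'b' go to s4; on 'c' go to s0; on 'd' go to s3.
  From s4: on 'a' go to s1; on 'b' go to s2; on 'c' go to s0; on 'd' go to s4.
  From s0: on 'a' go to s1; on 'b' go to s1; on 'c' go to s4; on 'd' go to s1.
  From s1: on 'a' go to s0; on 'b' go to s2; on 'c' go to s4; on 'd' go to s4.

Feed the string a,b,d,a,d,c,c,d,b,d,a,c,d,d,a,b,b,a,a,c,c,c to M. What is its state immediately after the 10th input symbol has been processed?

s3 → s4 → s2 → s3 → s4 → s4 → s0 → s4 → s4 → s2 → s3
After 10 symbols: s3.

s3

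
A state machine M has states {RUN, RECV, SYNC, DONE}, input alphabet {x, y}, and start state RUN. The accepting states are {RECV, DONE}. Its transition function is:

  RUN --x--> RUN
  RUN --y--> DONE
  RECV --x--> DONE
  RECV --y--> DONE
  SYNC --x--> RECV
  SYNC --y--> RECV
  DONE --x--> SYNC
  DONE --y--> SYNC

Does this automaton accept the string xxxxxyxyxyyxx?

No

start at RUN
read 'x': RUN → RUN
read 'x': RUN → RUN
read 'x': RUN → RUN
read 'x': RUN → RUN
read 'x': RUN → RUN
read 'y': RUN → DONE
read 'x': DONE → SYNC
read 'y': SYNC → RECV
read 'x': RECV → DONE
read 'y': DONE → SYNC
read 'y': SYNC → RECV
read 'x': RECV → DONE
read 'x': DONE → SYNC
End state SYNC is not accepting.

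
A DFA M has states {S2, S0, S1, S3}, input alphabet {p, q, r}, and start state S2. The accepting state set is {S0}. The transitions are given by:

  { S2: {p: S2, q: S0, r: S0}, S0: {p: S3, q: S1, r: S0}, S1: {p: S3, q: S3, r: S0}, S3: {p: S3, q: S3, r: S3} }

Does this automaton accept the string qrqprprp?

start at S2
read 'q': S2 → S0
read 'r': S0 → S0
read 'q': S0 → S1
read 'p': S1 → S3
read 'r': S3 → S3
read 'p': S3 → S3
read 'r': S3 → S3
read 'p': S3 → S3
End state S3 is not accepting.

No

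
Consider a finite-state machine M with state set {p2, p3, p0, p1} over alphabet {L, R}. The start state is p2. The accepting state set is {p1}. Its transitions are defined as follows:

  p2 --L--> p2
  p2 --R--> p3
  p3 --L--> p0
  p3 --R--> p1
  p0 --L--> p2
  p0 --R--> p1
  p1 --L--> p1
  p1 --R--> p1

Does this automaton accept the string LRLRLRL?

p2 → p2 → p3 → p0 → p1 → p1 → p1 → p1
End state p1 is accepting.

Yes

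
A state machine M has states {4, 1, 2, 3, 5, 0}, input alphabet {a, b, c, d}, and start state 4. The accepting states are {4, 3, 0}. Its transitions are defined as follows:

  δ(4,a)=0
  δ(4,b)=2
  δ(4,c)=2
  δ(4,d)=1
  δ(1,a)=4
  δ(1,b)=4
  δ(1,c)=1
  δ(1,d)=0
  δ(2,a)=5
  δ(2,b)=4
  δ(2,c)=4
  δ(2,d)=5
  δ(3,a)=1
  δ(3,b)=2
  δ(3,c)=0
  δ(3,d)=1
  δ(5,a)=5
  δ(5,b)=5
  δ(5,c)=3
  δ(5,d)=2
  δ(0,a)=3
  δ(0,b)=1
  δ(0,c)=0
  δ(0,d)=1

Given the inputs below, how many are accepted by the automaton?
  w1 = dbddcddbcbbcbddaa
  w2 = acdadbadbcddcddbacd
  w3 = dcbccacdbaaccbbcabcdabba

w1: Trace: 4 -d-> 1 -b-> 4 -d-> 1 -d-> 0 -c-> 0 -d-> 1 -d-> 0 -b-> 1 -c-> 1 -b-> 4 -b-> 2 -c-> 4 -b-> 2 -d-> 5 -d-> 2 -a-> 5 -a-> 5  → end 5, rejected
w2: Trace: 4 -a-> 0 -c-> 0 -d-> 1 -a-> 4 -d-> 1 -b-> 4 -a-> 0 -d-> 1 -b-> 4 -c-> 2 -d-> 5 -d-> 2 -c-> 4 -d-> 1 -d-> 0 -b-> 1 -a-> 4 -c-> 2 -d-> 5  → end 5, rejected
w3: Trace: 4 -d-> 1 -c-> 1 -b-> 4 -c-> 2 -c-> 4 -a-> 0 -c-> 0 -d-> 1 -b-> 4 -a-> 0 -a-> 3 -c-> 0 -c-> 0 -b-> 1 -b-> 4 -c-> 2 -a-> 5 -b-> 5 -c-> 3 -d-> 1 -a-> 4 -b-> 2 -b-> 4 -a-> 0  → end 0, accepted

1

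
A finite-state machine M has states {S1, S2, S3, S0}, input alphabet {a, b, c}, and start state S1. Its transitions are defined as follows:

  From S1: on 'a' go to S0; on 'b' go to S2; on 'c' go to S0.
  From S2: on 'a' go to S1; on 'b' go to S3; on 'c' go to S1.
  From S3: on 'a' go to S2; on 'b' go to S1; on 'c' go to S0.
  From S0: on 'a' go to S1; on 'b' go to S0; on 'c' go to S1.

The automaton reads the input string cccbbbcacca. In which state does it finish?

S1

Trace: S1 -c-> S0 -c-> S1 -c-> S0 -b-> S0 -b-> S0 -b-> S0 -c-> S1 -a-> S0 -c-> S1 -c-> S0 -a-> S1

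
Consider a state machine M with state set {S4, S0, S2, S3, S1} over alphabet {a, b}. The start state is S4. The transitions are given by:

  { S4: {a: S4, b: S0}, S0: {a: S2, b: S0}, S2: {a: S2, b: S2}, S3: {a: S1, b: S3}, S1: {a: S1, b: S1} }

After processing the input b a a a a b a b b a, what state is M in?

S2

Trace: S4 -b-> S0 -a-> S2 -a-> S2 -a-> S2 -a-> S2 -b-> S2 -a-> S2 -b-> S2 -b-> S2 -a-> S2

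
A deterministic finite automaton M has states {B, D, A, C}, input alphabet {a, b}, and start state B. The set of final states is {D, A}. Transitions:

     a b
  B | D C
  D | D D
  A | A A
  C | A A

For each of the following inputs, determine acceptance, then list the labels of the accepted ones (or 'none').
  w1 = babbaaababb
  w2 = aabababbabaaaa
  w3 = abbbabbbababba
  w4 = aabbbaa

w1: Trace: B -b-> C -a-> A -b-> A -b-> A -a-> A -a-> A -a-> A -b-> A -a-> A -b-> A -b-> A  → end A, accepted
w2: Trace: B -a-> D -a-> D -b-> D -a-> D -b-> D -a-> D -b-> D -b-> D -a-> D -b-> D -a-> D -a-> D -a-> D -a-> D  → end D, accepted
w3: Trace: B -a-> D -b-> D -b-> D -b-> D -a-> D -b-> D -b-> D -b-> D -a-> D -b-> D -a-> D -b-> D -b-> D -a-> D  → end D, accepted
w4: Trace: B -a-> D -a-> D -b-> D -b-> D -b-> D -a-> D -a-> D  → end D, accepted

w1, w2, w3, w4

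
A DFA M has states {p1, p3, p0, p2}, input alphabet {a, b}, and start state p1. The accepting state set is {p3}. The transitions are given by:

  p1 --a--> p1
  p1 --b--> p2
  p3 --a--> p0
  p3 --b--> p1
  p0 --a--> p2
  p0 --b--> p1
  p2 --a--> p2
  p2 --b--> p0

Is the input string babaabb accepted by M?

No

p1 → p2 → p2 → p0 → p2 → p2 → p0 → p1
End state p1 is not accepting.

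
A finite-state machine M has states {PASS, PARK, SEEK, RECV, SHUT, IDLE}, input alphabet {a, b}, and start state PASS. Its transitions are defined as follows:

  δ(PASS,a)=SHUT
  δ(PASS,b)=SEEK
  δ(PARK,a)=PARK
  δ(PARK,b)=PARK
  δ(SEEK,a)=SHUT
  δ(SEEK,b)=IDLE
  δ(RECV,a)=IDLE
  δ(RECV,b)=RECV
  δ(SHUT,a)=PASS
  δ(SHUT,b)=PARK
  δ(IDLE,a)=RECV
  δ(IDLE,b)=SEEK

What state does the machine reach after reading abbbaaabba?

PARK

Trace: PASS -a-> SHUT -b-> PARK -b-> PARK -b-> PARK -a-> PARK -a-> PARK -a-> PARK -b-> PARK -b-> PARK -a-> PARK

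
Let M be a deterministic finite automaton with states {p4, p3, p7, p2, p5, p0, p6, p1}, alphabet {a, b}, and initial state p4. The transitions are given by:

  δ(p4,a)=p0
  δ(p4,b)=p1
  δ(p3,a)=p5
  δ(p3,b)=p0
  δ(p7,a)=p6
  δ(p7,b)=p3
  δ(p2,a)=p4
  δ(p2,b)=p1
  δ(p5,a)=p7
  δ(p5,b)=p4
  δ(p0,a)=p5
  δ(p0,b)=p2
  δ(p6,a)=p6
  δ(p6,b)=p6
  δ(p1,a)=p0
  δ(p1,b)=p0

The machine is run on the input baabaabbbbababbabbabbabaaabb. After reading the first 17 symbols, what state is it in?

p2

start at p4
read 'b': p4 → p1
read 'a': p1 → p0
read 'a': p0 → p5
read 'b': p5 → p4
read 'a': p4 → p0
read 'a': p0 → p5
read 'b': p5 → p4
read 'b': p4 → p1
read 'b': p1 → p0
read 'b': p0 → p2
read 'a': p2 → p4
read 'b': p4 → p1
read 'a': p1 → p0
read 'b': p0 → p2
read 'b': p2 → p1
read 'a': p1 → p0
read 'b': p0 → p2
After 17 symbols: p2.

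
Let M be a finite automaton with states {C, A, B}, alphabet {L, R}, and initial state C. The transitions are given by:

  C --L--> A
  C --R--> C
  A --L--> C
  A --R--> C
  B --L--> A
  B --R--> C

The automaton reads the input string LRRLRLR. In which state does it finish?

C

start at C
read 'L': C → A
read 'R': A → C
read 'R': C → C
read 'L': C → A
read 'R': A → C
read 'L': C → A
read 'R': A → C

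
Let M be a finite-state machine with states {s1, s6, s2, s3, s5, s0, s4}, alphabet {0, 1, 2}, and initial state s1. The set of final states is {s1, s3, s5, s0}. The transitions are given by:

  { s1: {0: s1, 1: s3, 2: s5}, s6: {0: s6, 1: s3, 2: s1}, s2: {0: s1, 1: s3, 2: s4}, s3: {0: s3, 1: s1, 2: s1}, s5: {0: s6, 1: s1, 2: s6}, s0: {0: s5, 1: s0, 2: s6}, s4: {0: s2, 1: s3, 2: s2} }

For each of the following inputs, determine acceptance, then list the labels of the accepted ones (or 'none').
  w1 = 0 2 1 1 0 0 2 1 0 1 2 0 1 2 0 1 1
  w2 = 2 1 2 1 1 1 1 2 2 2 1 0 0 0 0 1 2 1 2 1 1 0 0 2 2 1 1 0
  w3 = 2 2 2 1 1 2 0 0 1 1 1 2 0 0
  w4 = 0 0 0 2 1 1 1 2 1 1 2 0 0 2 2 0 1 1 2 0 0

w1: s1 → s1 → s5 → s1 → s3 → s3 → s3 → s1 → s3 → s3 → s1 → s5 → s6 → s3 → s1 → s1 → s3 → s1  → end s1, accepted
w2: s1 → s5 → s1 → s5 → s1 → s3 → s1 → s3 → s1 → s5 → s6 → s3 → s3 → s3 → s3 → s3 → s1 → s5 → s1 → s5 → s1 → s3 → s3 → s3 → s1 → s5 → s1 → s3 → s3  → end s3, accepted
w3: s1 → s5 → s6 → s1 → s3 → s1 → s5 → s6 → s6 → s3 → s1 → s3 → s1 → s1 → s1  → end s1, accepted
w4: s1 → s1 → s1 → s1 → s5 → s1 → s3 → s1 → s5 → s1 → s3 → s1 → s1 → s1 → s5 → s6 → s6 → s3 → s1 → s5 → s6 → s6  → end s6, rejected

w1, w2, w3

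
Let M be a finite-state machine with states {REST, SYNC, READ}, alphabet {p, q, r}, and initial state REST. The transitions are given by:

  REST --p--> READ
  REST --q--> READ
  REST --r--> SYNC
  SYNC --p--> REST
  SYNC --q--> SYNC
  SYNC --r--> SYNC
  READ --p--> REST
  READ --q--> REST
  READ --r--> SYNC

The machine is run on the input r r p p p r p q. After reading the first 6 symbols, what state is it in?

start at REST
read 'r': REST → SYNC
read 'r': SYNC → SYNC
read 'p': SYNC → REST
read 'p': REST → READ
read 'p': READ → REST
read 'r': REST → SYNC
After 6 symbols: SYNC.

SYNC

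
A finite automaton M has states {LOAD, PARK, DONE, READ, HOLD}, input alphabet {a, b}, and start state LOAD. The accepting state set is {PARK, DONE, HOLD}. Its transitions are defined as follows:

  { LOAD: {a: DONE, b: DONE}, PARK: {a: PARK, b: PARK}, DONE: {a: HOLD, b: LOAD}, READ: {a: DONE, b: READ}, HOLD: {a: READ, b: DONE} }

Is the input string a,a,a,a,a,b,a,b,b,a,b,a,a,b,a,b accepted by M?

Yes

Trace: LOAD -a-> DONE -a-> HOLD -a-> READ -a-> DONE -a-> HOLD -b-> DONE -a-> HOLD -b-> DONE -b-> LOAD -a-> DONE -b-> LOAD -a-> DONE -a-> HOLD -b-> DONE -a-> HOLD -b-> DONE
End state DONE is accepting.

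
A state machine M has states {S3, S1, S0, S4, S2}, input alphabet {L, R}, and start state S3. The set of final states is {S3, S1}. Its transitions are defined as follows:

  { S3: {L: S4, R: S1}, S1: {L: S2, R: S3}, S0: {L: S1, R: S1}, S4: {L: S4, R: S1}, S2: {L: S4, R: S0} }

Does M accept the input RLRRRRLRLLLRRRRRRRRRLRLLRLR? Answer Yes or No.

Trace: S3 -R-> S1 -L-> S2 -R-> S0 -R-> S1 -R-> S3 -R-> S1 -L-> S2 -R-> S0 -L-> S1 -L-> S2 -L-> S4 -R-> S1 -R-> S3 -R-> S1 -R-> S3 -R-> S1 -R-> S3 -R-> S1 -R-> S3 -R-> S1 -L-> S2 -R-> S0 -L-> S1 -L-> S2 -R-> S0 -L-> S1 -R-> S3
End state S3 is accepting.

Yes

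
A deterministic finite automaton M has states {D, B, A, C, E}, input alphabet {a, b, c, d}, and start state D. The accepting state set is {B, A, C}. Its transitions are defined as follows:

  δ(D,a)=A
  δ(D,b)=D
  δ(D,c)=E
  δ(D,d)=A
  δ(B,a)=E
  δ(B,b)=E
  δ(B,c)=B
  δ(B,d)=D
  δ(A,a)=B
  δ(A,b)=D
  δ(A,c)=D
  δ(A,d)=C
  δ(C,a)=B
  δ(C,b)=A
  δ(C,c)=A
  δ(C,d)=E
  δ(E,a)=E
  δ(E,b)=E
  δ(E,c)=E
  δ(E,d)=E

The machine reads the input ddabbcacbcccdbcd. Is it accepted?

No

D → A → C → B → E → E → E → E → E → E → E → E → E → E → E → E → E
End state E is not accepting.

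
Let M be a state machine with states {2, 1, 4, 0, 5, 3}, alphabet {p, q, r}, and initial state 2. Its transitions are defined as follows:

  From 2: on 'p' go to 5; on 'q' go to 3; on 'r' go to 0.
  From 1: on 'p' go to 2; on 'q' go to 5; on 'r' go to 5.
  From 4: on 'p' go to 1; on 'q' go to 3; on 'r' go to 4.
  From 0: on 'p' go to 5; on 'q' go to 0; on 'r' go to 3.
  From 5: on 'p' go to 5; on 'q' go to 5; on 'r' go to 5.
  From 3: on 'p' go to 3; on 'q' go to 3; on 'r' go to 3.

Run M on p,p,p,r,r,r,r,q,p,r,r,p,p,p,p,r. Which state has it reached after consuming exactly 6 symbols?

5

Trace: 2 -p-> 5 -p-> 5 -p-> 5 -r-> 5 -r-> 5 -r-> 5
After 6 symbols: 5.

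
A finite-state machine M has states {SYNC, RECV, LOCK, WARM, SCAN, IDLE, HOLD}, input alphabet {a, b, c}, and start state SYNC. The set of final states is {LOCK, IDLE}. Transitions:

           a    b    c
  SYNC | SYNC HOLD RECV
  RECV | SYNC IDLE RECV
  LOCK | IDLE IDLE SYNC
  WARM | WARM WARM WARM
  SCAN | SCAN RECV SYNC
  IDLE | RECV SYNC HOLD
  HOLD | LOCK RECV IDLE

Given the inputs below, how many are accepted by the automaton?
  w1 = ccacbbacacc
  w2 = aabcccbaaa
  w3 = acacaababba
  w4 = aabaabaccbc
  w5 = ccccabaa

w1:
  start at SYNC
  read 'c': SYNC → RECV
  read 'c': RECV → RECV
  read 'a': RECV → SYNC
  read 'c': SYNC → RECV
  read 'b': RECV → IDLE
  read 'b': IDLE → SYNC
  read 'a': SYNC → SYNC
  read 'c': SYNC → RECV
  read 'a': RECV → SYNC
  read 'c': SYNC → RECV
  read 'c': RECV → RECV
  end RECV, rejected
w2:
  start at SYNC
  read 'a': SYNC → SYNC
  read 'a': SYNC → SYNC
  read 'b': SYNC → HOLD
  read 'c': HOLD → IDLE
  read 'c': IDLE → HOLD
  read 'c': HOLD → IDLE
  read 'b': IDLE → SYNC
  read 'a': SYNC → SYNC
  read 'a': SYNC → SYNC
  read 'a': SYNC → SYNC
  end SYNC, rejected
w3:
  start at SYNC
  read 'a': SYNC → SYNC
  read 'c': SYNC → RECV
  read 'a': RECV → SYNC
  read 'c': SYNC → RECV
  read 'a': RECV → SYNC
  read 'a': SYNC → SYNC
  read 'b': SYNC → HOLD
  read 'a': HOLD → LOCK
  read 'b': LOCK → IDLE
  read 'b': IDLE → SYNC
  read 'a': SYNC → SYNC
  end SYNC, rejected
w4:
  start at SYNC
  read 'a': SYNC → SYNC
  read 'a': SYNC → SYNC
  read 'b': SYNC → HOLD
  read 'a': HOLD → LOCK
  read 'a': LOCK → IDLE
  read 'b': IDLE → SYNC
  read 'a': SYNC → SYNC
  read 'c': SYNC → RECV
  read 'c': RECV → RECV
  read 'b': RECV → IDLE
  read 'c': IDLE → HOLD
  end HOLD, rejected
w5:
  start at SYNC
  read 'c': SYNC → RECV
  read 'c': RECV → RECV
  read 'c': RECV → RECV
  read 'c': RECV → RECV
  read 'a': RECV → SYNC
  read 'b': SYNC → HOLD
  read 'a': HOLD → LOCK
  read 'a': LOCK → IDLE
  end IDLE, accepted

1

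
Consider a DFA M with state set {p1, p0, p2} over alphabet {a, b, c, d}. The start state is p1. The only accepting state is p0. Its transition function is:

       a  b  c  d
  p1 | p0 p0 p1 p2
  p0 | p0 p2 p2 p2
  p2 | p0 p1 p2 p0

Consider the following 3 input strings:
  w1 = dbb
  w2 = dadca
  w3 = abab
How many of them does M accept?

w1: p1 → p2 → p1 → p0  → end p0, accepted
w2: p1 → p2 → p0 → p2 → p2 → p0  → end p0, accepted
w3: p1 → p0 → p2 → p0 → p2  → end p2, rejected

2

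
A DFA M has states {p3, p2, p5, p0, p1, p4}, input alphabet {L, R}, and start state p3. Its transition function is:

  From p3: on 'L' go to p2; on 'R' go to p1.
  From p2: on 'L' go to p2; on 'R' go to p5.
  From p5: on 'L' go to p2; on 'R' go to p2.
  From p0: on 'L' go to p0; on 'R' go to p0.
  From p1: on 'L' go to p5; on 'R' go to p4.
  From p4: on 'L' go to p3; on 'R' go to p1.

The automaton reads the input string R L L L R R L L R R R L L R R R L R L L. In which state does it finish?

p2

p3 → p1 → p5 → p2 → p2 → p5 → p2 → p2 → p2 → p5 → p2 → p5 → p2 → p2 → p5 → p2 → p5 → p2 → p5 → p2 → p2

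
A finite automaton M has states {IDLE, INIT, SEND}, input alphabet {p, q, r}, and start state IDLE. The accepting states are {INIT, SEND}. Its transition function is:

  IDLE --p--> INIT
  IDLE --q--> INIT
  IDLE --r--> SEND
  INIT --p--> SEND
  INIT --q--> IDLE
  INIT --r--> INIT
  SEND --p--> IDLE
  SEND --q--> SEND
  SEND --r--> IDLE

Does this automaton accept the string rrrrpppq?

IDLE → SEND → IDLE → SEND → IDLE → INIT → SEND → IDLE → INIT
End state INIT is accepting.

Yes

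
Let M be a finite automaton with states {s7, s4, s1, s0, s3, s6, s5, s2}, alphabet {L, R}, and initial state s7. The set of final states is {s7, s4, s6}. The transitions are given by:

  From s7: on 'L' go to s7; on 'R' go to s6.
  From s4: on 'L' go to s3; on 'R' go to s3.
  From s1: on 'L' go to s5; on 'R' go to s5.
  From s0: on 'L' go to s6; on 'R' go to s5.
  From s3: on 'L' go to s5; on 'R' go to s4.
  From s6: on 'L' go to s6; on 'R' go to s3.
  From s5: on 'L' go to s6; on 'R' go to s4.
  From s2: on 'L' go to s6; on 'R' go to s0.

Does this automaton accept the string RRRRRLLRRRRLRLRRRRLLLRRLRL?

No

s7 → s6 → s3 → s4 → s3 → s4 → s3 → s5 → s4 → s3 → s4 → s3 → s5 → s4 → s3 → s4 → s3 → s4 → s3 → s5 → s6 → s6 → s3 → s4 → s3 → s4 → s3
End state s3 is not accepting.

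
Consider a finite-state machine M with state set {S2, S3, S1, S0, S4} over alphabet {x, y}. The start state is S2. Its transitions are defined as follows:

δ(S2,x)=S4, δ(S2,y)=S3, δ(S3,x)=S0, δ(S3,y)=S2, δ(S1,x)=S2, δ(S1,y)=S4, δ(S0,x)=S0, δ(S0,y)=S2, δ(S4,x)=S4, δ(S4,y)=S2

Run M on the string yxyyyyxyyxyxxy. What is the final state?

S2 → S3 → S0 → S2 → S3 → S2 → S3 → S0 → S2 → S3 → S0 → S2 → S4 → S4 → S2

S2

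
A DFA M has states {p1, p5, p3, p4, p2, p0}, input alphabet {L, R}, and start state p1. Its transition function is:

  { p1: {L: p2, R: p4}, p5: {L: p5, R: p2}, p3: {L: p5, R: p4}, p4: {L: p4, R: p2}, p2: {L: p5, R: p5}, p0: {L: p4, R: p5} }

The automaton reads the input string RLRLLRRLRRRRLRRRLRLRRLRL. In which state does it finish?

start at p1
read 'R': p1 → p4
read 'L': p4 → p4
read 'R': p4 → p2
read 'L': p2 → p5
read 'L': p5 → p5
read 'R': p5 → p2
read 'R': p2 → p5
read 'L': p5 → p5
read 'R': p5 → p2
read 'R': p2 → p5
read 'R': p5 → p2
read 'R': p2 → p5
read 'L': p5 → p5
read 'R': p5 → p2
read 'R': p2 → p5
read 'R': p5 → p2
read 'L': p2 → p5
read 'R': p5 → p2
read 'L': p2 → p5
read 'R': p5 → p2
read 'R': p2 → p5
read 'L': p5 → p5
read 'R': p5 → p2
read 'L': p2 → p5

p5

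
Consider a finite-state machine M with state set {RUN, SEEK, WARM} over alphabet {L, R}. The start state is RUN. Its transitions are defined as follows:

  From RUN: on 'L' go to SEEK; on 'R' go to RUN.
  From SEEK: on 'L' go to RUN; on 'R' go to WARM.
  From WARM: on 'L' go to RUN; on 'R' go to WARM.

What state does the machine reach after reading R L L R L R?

WARM

RUN → RUN → SEEK → RUN → RUN → SEEK → WARM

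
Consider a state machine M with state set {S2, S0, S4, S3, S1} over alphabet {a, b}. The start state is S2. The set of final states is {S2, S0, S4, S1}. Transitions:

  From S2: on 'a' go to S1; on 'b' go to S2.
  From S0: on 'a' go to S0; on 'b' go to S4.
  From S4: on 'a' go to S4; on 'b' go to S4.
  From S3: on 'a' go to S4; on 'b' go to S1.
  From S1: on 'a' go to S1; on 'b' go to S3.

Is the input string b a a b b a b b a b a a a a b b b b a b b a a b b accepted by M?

Yes

start at S2
read 'b': S2 → S2
read 'a': S2 → S1
read 'a': S1 → S1
read 'b': S1 → S3
read 'b': S3 → S1
read 'a': S1 → S1
read 'b': S1 → S3
read 'b': S3 → S1
read 'a': S1 → S1
read 'b': S1 → S3
read 'a': S3 → S4
read 'a': S4 → S4
read 'a': S4 → S4
read 'a': S4 → S4
read 'b': S4 → S4
read 'b': S4 → S4
read 'b': S4 → S4
read 'b': S4 → S4
read 'a': S4 → S4
read 'b': S4 → S4
read 'b': S4 → S4
read 'a': S4 → S4
read 'a': S4 → S4
read 'b': S4 → S4
read 'b': S4 → S4
End state S4 is accepting.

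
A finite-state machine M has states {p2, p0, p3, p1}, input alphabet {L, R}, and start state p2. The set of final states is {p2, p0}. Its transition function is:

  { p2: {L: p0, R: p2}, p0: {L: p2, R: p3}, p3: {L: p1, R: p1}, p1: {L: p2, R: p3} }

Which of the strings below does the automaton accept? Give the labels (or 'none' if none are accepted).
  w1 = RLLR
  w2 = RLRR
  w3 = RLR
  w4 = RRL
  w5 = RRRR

w1, w4, w5

w1: p2 → p2 → p0 → p2 → p2  → end p2, accepted
w2: p2 → p2 → p0 → p3 → p1  → end p1, rejected
w3: p2 → p2 → p0 → p3  → end p3, rejected
w4: p2 → p2 → p2 → p0  → end p0, accepted
w5: p2 → p2 → p2 → p2 → p2  → end p2, accepted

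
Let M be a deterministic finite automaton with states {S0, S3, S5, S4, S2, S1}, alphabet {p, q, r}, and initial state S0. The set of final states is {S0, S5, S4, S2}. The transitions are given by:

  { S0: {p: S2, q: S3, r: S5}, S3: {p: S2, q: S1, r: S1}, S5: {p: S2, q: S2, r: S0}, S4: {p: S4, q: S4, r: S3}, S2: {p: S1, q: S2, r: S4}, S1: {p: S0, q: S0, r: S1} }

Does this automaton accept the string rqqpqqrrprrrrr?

Yes

start at S0
read 'r': S0 → S5
read 'q': S5 → S2
read 'q': S2 → S2
read 'p': S2 → S1
read 'q': S1 → S0
read 'q': S0 → S3
read 'r': S3 → S1
read 'r': S1 → S1
read 'p': S1 → S0
read 'r': S0 → S5
read 'r': S5 → S0
read 'r': S0 → S5
read 'r': S5 → S0
read 'r': S0 → S5
End state S5 is accepting.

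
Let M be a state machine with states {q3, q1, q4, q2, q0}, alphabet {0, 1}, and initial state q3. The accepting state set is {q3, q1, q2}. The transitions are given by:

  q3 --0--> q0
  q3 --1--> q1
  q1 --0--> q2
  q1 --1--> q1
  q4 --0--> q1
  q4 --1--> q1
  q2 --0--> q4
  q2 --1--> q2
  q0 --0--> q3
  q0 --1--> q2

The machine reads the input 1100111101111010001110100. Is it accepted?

Yes

q3 → q1 → q1 → q2 → q4 → q1 → q1 → q1 → q1 → q2 → q2 → q2 → q2 → q2 → q4 → q1 → q2 → q4 → q1 → q1 → q1 → q1 → q2 → q2 → q4 → q1
End state q1 is accepting.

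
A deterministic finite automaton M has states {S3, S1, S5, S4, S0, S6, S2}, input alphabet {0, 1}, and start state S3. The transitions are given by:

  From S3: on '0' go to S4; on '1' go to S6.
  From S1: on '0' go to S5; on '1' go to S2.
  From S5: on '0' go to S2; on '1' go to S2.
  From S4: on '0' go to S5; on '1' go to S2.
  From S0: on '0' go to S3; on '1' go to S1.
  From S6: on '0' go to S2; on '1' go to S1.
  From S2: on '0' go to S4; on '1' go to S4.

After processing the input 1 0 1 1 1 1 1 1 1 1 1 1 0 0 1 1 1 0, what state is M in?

S4

S3 → S6 → S2 → S4 → S2 → S4 → S2 → S4 → S2 → S4 → S2 → S4 → S2 → S4 → S5 → S2 → S4 → S2 → S4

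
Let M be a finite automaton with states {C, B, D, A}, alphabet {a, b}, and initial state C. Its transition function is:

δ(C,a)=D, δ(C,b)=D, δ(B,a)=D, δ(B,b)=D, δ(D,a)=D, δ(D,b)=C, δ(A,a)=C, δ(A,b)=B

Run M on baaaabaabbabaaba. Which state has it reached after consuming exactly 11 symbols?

C → D → D → D → D → D → C → D → D → C → D → D
After 11 symbols: D.

D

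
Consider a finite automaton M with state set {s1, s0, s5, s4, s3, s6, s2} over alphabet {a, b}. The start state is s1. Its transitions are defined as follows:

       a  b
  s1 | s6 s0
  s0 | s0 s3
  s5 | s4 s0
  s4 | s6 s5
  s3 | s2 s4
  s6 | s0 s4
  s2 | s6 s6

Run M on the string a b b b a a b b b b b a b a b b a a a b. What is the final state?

s3

start at s1
read 'a': s1 → s6
read 'b': s6 → s4
read 'b': s4 → s5
read 'b': s5 → s0
read 'a': s0 → s0
read 'a': s0 → s0
read 'b': s0 → s3
read 'b': s3 → s4
read 'b': s4 → s5
read 'b': s5 → s0
read 'b': s0 → s3
read 'a': s3 → s2
read 'b': s2 → s6
read 'a': s6 → s0
read 'b': s0 → s3
read 'b': s3 → s4
read 'a': s4 → s6
read 'a': s6 → s0
read 'a': s0 → s0
read 'b': s0 → s3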